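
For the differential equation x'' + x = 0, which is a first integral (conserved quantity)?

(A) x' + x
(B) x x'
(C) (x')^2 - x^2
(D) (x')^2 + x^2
D

A first integral I satisfies dI/dt = 0 along every solution. Differentiate each option and use the equation of motion:
(A) d/dt[x' + x] = x'' + x' = -x + x', not identically 0
(B) d/dt[x x'] = (x')^2 + x x'' = (x')^2 - x^2, not identically 0
(C) d/dt[(x')^2 - x^2] = 2x'x'' - 2x x' = -4x x', not identically 0
(D) d/dt[(x')^2 + x^2] = 2x'x'' + 2x x' = 2x'(-x) + 2x x' = 0

Only (D) has zero time-derivative. So the energy-like quantity (x')^2 + x^2 is the first integral.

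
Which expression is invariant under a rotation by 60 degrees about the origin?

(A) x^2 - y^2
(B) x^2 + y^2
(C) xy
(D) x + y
B

A rotation by 60 degrees sends (x, y) to (x/2 - sqrt(3)y/2, sqrt(3)x/2 + y/2).
Substitute the transformed coordinates into each option and compare with the original:
(A) x^2 - y^2  ->  (x/2 - sqrt(3)y/2)^2 - (sqrt(3)x/2 + y/2)^2 = -x^2/2 - sqrt(3)xy + y^2/2   [differs from x^2 - y^2: not invariant]
(B) x^2 + y^2  ->  (x/2 - sqrt(3)y/2)^2 + (sqrt(3)x/2 + y/2)^2 = x^2 + y^2   [equals x^2 + y^2: invariant]
(C) xy  ->  (x/2 - sqrt(3)y/2)(sqrt(3)x/2 + y/2) = sqrt(3)x^2/4 - xy/2 - sqrt(3)y^2/4   [differs from xy: not invariant]
(D) x + y  ->  (x/2 - sqrt(3)y/2) + (sqrt(3)x/2 + y/2) = x/2 + sqrt(3)x/2 - sqrt(3)y/2 + y/2   [differs from x + y: not invariant]

Only option (B), x^2 + y^2, is unchanged by the transformation.
Geometrically, x^2 + y^2 is the squared distance from the origin, which every rotation about the origin preserves.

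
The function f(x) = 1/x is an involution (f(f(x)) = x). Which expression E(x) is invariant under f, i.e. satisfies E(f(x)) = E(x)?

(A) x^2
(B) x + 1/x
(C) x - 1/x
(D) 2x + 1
B

Replace x by f(x) = 1/x in each option and simplify. As a quick numerical cross-check, also compare E(5) with E(f(5)) = E(1/5).

(A) x^2  ->  (1/x)^2 = x^(-2); check: E(5) = 25 but E(1/5) = 1/25.   [not invariant]
(B) x + 1/x  ->  (1/x) + 1/(1/x), which simplifies back to x + 1/x; check: E(5) = 26/5, E(1/5) = 26/5.   [invariant]
(C) x - 1/x  ->  (1/x) - 1/(1/x) = -x + 1/x; check: E(5) = 24/5 but E(1/5) = -24/5.   [not invariant]
(D) 2x + 1  ->  2(1/x) + 1 = (x + 2)/x; check: E(5) = 11 but E(1/5) = 7/5.   [not invariant]

Only (B) is unchanged. E is symmetric under swapping x with f(x) = 1/x, which is exactly what an involution does.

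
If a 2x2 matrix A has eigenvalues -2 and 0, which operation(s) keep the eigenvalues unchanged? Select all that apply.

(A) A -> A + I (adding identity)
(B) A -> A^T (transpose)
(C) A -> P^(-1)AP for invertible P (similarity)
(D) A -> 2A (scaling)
B and C

Eigenvalues are preserved by:
1. Similarity transformations: A -> P^(-1)AP (same characteristic polynomial)
2. Transpose: A^T has the same eigenvalues as A

Eigenvalues are NOT preserved by:
- Adding identity: eigenvalues become -2+1, 0+1
- Scaling: eigenvalues become -4, 0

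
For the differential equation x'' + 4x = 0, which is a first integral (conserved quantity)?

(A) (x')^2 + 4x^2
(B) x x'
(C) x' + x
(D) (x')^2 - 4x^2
A

A first integral I satisfies dI/dt = 0 along every solution. Differentiate each option and use the equation of motion:
(A) d/dt[(x')^2 + 4x^2] = 2x'x'' + 8x x' = 2x'(-4x) + 8x x' = 0
(B) d/dt[x x'] = (x')^2 + x x'' = (x')^2 - 4x^2, not identically 0
(C) d/dt[x' + x] = x'' + x' = -4x + x', not identically 0
(D) d/dt[(x')^2 - 4x^2] = 2x'x'' - 8x x' = -16x x', not identically 0

Only (A) has zero time-derivative. So the energy-like quantity (x')^2 + 4x^2 is the first integral.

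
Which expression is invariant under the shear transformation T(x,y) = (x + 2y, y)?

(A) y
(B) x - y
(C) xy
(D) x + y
A

Under the shear T(x,y) = (x + 2y, y):
Substitute the transformed coordinates into each option and compare with the original:
(A) y  ->  (y) = y   [equals y: invariant]
(B) x - y  ->  (x + 2y) - (y) = x + y   [differs from x - y: not invariant]
(C) xy  ->  (x + 2y)(y) = xy + 2y^2   [differs from xy: not invariant]
(D) x + y  ->  (x + 2y) + (y) = x + 3y   [differs from x + y: not invariant]

Only option (A), y, is unchanged by the transformation.
A horizontal shear moves points parallel to the x-axis, so the y-coordinate (and any function of y alone) is unchanged.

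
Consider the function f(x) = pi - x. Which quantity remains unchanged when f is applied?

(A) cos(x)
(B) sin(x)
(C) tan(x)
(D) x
B

For f(x) = pi - x:
sin(pi - x) = sin(x), so sine is invariant under this transformation.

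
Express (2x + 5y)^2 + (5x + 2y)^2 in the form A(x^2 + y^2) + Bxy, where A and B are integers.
29(x^2 + y^2) + 40xy

Expanding: (2x + 5y)^2 = 4x^2 + 20xy + 25y^2
(5x + 2y)^2 = 25x^2 + 20xy + 4y^2
Sum = (4+25)(x^2+y^2) + 40xy = 29(x^2 + y^2) + 40xy
This is symmetric in x and y.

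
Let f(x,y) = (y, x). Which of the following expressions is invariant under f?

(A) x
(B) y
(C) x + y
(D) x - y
C

For f(x,y) = (y, x):
After applying f: x' = y, y' = x. So x' + y' = y + x = x + y.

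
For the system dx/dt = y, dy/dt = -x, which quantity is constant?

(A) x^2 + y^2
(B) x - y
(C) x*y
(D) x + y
A

A first integral I satisfies dI/dt = 0 along every solution. Differentiate each option and use the equation of motion:
(A) d/dt[x^2 + y^2] = 2x*dx/dt + 2y*dy/dt = 2x*y + 2y*(-x) = 0
(B) d/dt[x - y] = y - (-x) = x + y, not identically 0
(C) d/dt[x*y] = (dx/dt)y + x(dy/dt) = y^2 - x^2, not identically 0
(D) d/dt[x + y] = y + (-x) = y - x, not identically 0

Only (A) has zero time-derivative. So x^2 + y^2 (the squared radius; trajectories are circles) is the conserved quantity.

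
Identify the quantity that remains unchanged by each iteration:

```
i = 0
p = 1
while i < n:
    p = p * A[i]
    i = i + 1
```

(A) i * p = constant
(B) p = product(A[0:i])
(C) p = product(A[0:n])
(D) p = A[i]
B

A loop invariant must hold before the first iteration and be re-established by every execution of the body.

(B) p = product(A[0:i]): Initially i = 0 and p = 1 = product of the empty slice A[0:0]. If p = product(A[0:i]) holds at the top of an iteration, the body sets p to product(A[0:i]) * A[i] = product(A[0:i+1]) and then i to i+1, so the property is restored. At exit i = n, giving p = product(A[0:n]).

The other options fail:
(A) i * p = constant: initially i * p = 0, but after one iteration it is 1 * A[0], which is nonzero in general.
(C) p = product(A[0:n]): false before the loop (p = 1, not the full product) -- it only becomes true at exit.
(D) p = A[i]: after the first iteration p = A[0] but i = 1; in general p is a product of several elements, not a single one.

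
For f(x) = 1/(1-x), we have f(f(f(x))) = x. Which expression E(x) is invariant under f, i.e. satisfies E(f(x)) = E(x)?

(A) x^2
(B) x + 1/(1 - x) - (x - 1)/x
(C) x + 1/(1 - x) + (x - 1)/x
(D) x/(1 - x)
C

Replace x by f(x) = 1/(1 - x) in each option and simplify. As a quick numerical cross-check, also compare E(5) with E(f(5)) = E(-1/4).

(A) x^2  ->  (1/(1 - x))^2 = (x - 1)^(-2); check: E(5) = 25 but E(-1/4) = 1/16.   [not invariant]
(B) x + 1/(1 - x) - (x - 1)/x  ->  (1/(1 - x)) + 1/(1 - (1/(1 - x))) - ((1/(1 - x)) - 1)/(1/(1 - x)) = (x^2(1 - x) - x + (x - 1)^2)/(x(x - 1)); check: E(5) = 79/20 but E(-1/4) = -89/20.   [not invariant]
(C) x + 1/(1 - x) + (x - 1)/x  ->  (1/(1 - x)) + 1/(1 - (1/(1 - x))) + ((1/(1 - x)) - 1)/(1/(1 - x)), which simplifies back to x + 1/(1 - x) + (x - 1)/x; check: E(5) = 111/20, E(-1/4) = 111/20.   [invariant]
(D) x/(1 - x)  ->  (1/(1 - x))/(1 - (1/(1 - x))) = -1/x; check: E(5) = -5/4 but E(-1/4) = -1/5.   [not invariant]

Only (C) is unchanged. Indeed f(f(x)) = 1/(1 - 1/(1-x)) = (1-x)/(-x) = (x-1)/x, so E(x) = x + f(x) + f(f(x)) is the sum over the whole 3-cycle; applying f just permutes the three terms cyclically (x -> f(x) -> f(f(x)) -> x), leaving the sum unchanged.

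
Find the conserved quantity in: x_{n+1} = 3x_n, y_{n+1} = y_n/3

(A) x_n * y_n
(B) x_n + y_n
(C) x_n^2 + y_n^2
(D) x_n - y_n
A

For the recurrence x_{n+1} = 3x_n, y_{n+1} = y_n/3:

x_{n+1} * y_{n+1} = (3x_n) * (y_n/3) = x_n * y_n
The product is conserved.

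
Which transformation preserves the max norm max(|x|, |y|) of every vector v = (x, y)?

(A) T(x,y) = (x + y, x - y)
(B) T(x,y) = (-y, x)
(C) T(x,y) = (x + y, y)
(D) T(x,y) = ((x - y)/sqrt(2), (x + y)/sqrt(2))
B

A transformation preserves a norm if ||T(v)|| = ||v|| for every v; a single vector where the norm changes rules an option out.

(A) T(x,y) = (x + y, x - y): v = (1, 1) has norm max(|1|, |1|) = 1, but T(v) = (2, 0) has norm 2 -- not preserved.
(B) T(x,y) = (-y, x): preserves the norm -- it only permutes the coordinates and/or flips signs, which leaves max(|x|, |y|) unchanged.
(C) T(x,y) = (x + y, y): v = (1, 1) has norm max(|1|, |1|) = 1, but T(v) = (2, 1) has norm 2 -- not preserved.
(D) T(x,y) = ((x - y)/sqrt(2), (x + y)/sqrt(2)): v = (1, 0) has norm max(|1|, |0|) = 1, but T(v) = (sqrt(2)/2, sqrt(2)/2) has norm sqrt(2)/2 -- not preserved.

Therefore the answer is (B).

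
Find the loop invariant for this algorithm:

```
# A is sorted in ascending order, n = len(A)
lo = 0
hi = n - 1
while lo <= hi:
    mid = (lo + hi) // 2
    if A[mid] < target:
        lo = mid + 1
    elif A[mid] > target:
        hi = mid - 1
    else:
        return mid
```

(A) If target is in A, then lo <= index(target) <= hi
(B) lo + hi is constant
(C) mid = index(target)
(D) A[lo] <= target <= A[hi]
A

A loop invariant must hold before the first iteration and be re-established by every execution of the body.

(A) If target is in A, then lo <= index(target) <= hi: Before the loop [lo, hi] = [0, n-1] covers every index. When A[mid] < target, sortedness puts target strictly to the right of mid, so setting lo = mid + 1 keeps index(target) in [lo, hi]; symmetrically for hi = mid - 1. Hence 'if target is in A then lo <= index(target) <= hi' holds after every iteration, and when lo > hi it proves target is absent.

The other options fail:
(B) lo + hi is constant: each iteration moves exactly one of lo, hi, so lo + hi changes (e.g. 0 + (n-1) becomes (mid+1) + (n-1)).
(C) mid = index(target): mid is just the current probe; it equals index(target) only on the iteration that returns.
(D) A[lo] <= target <= A[hi]: fails when target is not in A (e.g. target < A[0] already violates it before the loop), so it is not maintained in general.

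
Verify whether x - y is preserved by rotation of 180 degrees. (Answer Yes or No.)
No

Applying rotation by 180 degrees: x' = x*cos(180 degrees) - y*sin(180 degrees) = -x, y' = x*sin(180 degrees) + y*cos(180 degrees) = -y

Substituting into x - y:
(-x) - (-y)
= -x + y

This differs from the original expression x - y, so it is NOT invariant.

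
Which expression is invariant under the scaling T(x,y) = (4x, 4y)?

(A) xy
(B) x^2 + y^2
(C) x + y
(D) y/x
D

Under the uniform scaling T(x,y) = (4x, 4y):
Substitute the transformed coordinates into each option and compare with the original:
(A) xy  ->  (4x)(4y) = 16xy   [differs from xy: not invariant]
(B) x^2 + y^2  ->  (4x)^2 + (4y)^2 = 16x^2 + 16y^2   [differs from x^2 + y^2: not invariant]
(C) x + y  ->  (4x) + (4y) = 4x + 4y   [differs from x + y: not invariant]
(D) y/x  ->  (4y)/(4x) = y/x   [equals y/x: invariant]

Only option (D), y/x, is unchanged by the transformation.
The common factor 4 cancels in a ratio of coordinates, while sums, products and sums of squares pick up factors of 4 or 16.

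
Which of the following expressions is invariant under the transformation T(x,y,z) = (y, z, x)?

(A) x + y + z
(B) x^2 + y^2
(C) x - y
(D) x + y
A

Apply T(x,y,z) = (y, z, x) to each option, i.e. replace (x, y, z) by the transformed coordinates.
Substitute the transformed coordinates into each option and compare with the original:
(A) x + y + z  ->  (y) + (z) + (x) = x + y + z   [equals x + y + z: invariant]
(B) x^2 + y^2  ->  (y)^2 + (z)^2 = y^2 + z^2   [differs from x^2 + y^2: not invariant]
(C) x - y  ->  (y) - (z) = y - z   [differs from x - y: not invariant]
(D) x + y  ->  (y) + (z) = y + z   [differs from x + y: not invariant]

Only option (A), x + y + z, is unchanged by the transformation.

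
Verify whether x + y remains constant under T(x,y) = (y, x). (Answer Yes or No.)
Yes

Substitute T(x,y) = (y, x) into the expression and compare with the original.

Original: x + y
After applying T: (y) + (x) = x + y

This is identical to the original x + y, so the expression is invariant.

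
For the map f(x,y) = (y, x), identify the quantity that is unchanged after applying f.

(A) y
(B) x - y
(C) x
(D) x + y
D

For f(x,y) = (y, x):
After applying f: x' = y, y' = x. So x' + y' = y + x = x + y.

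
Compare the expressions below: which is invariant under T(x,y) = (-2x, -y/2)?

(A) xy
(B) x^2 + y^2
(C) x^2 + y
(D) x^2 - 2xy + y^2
A

An expression E(x,y) is invariant under T if E(T(x,y)) = E(x,y). Here T(x,y) = (-2x, -y/2).
Substitute the transformed coordinates into each option and compare with the original:
(A) xy  ->  (-2x)(-y/2) = xy   [equals xy: invariant]
(B) x^2 + y^2  ->  (-2x)^2 + (-y/2)^2 = 4x^2 + y^2/4   [differs from x^2 + y^2: not invariant]
(C) x^2 + y  ->  (-2x)^2 + (-y/2) = 4x^2 - y/2   [differs from x^2 + y: not invariant]
(D) x^2 - 2xy + y^2  ->  (-2x)^2 - 2(-2x)(-y/2) + (-y/2)^2 = 4x^2 - 2xy + y^2/4   [differs from x^2 - 2xy + y^2: not invariant]

Only option (A), xy, is unchanged by the transformation.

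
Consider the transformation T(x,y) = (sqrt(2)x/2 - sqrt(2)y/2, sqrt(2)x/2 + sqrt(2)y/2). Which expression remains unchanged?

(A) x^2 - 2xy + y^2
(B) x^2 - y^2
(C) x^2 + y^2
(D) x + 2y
C

An expression E(x,y) is invariant under T if E(T(x,y)) = E(x,y). Here T(x,y) = (sqrt(2)x/2 - sqrt(2)y/2, sqrt(2)x/2 + sqrt(2)y/2).
Substitute the transformed coordinates into each option and compare with the original:
(A) x^2 - 2xy + y^2  ->  (sqrt(2)x/2 - sqrt(2)y/2)^2 - 2(sqrt(2)x/2 - sqrt(2)y/2)(sqrt(2)x/2 + sqrt(2)y/2) + (sqrt(2)x/2 + sqrt(2)y/2)^2 = 2y^2   [differs from x^2 - 2xy + y^2: not invariant]
(B) x^2 - y^2  ->  (sqrt(2)x/2 - sqrt(2)y/2)^2 - (sqrt(2)x/2 + sqrt(2)y/2)^2 = -2xy   [differs from x^2 - y^2: not invariant]
(C) x^2 + y^2  ->  (sqrt(2)x/2 - sqrt(2)y/2)^2 + (sqrt(2)x/2 + sqrt(2)y/2)^2 = x^2 + y^2   [equals x^2 + y^2: invariant]
(D) x + 2y  ->  (sqrt(2)x/2 - sqrt(2)y/2) + 2(sqrt(2)x/2 + sqrt(2)y/2) = 3sqrt(2)x/2 + sqrt(2)y/2   [differs from x + 2y: not invariant]

Only option (C), x^2 + y^2, is unchanged by the transformation.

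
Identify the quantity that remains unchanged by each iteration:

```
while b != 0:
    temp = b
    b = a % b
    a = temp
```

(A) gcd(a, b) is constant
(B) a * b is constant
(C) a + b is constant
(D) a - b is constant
A

A loop invariant must hold before the first iteration and be re-established by every execution of the body.

(A) gcd(a, b) is constant: One iteration replaces (a, b) by (b, a mod b). Since a mod b = a - q*b for an integer q, any common divisor of a and b divides b and a mod b, and conversely; hence gcd(b, a mod b) = gcd(a, b). For instance (37, 7) -> (7, 2) keeps gcd = 1. At exit b = 0 and a = gcd of the original inputs.

The other options fail:
(B) a * b is constant: e.g. (a, b) = (37, 7) -> (7, 2): the product goes from 259 to 14.
(C) a + b is constant: e.g. (a, b) = (37, 7) -> (7, 2): the sum goes from 44 to 9.
(D) a - b is constant: e.g. (a, b) = (37, 7) -> (7, 2): the difference goes from 30 to 5.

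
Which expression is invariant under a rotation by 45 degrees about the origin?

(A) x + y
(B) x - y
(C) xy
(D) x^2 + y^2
D

A rotation by 45 degrees sends (x, y) to (sqrt(2)x/2 - sqrt(2)y/2, sqrt(2)x/2 + sqrt(2)y/2).
Substitute the transformed coordinates into each option and compare with the original:
(A) x + y  ->  (sqrt(2)x/2 - sqrt(2)y/2) + (sqrt(2)x/2 + sqrt(2)y/2) = sqrt(2)x   [differs from x + y: not invariant]
(B) x - y  ->  (sqrt(2)x/2 - sqrt(2)y/2) - (sqrt(2)x/2 + sqrt(2)y/2) = -sqrt(2)y   [differs from x - y: not invariant]
(C) xy  ->  (sqrt(2)x/2 - sqrt(2)y/2)(sqrt(2)x/2 + sqrt(2)y/2) = x^2/2 - y^2/2   [differs from xy: not invariant]
(D) x^2 + y^2  ->  (sqrt(2)x/2 - sqrt(2)y/2)^2 + (sqrt(2)x/2 + sqrt(2)y/2)^2 = x^2 + y^2   [equals x^2 + y^2: invariant]

Only option (D), x^2 + y^2, is unchanged by the transformation.
Geometrically, x^2 + y^2 is the squared distance from the origin, which every rotation about the origin preserves.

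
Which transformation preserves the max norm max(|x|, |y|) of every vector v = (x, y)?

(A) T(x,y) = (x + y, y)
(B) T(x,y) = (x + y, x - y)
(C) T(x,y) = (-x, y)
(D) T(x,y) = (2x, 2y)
C

A transformation preserves a norm if ||T(v)|| = ||v|| for every v; a single vector where the norm changes rules an option out.

(A) T(x,y) = (x + y, y): v = (1, 1) has norm max(|1|, |1|) = 1, but T(v) = (2, 1) has norm 2 -- not preserved.
(B) T(x,y) = (x + y, x - y): v = (1, 1) has norm max(|1|, |1|) = 1, but T(v) = (2, 0) has norm 2 -- not preserved.
(C) T(x,y) = (-x, y): preserves the norm -- it only permutes the coordinates and/or flips signs, which leaves max(|x|, |y|) unchanged.
(D) T(x,y) = (2x, 2y): v = (1, 0) has norm max(|1|, |0|) = 1, but T(v) = (2, 0) has norm 2 -- not preserved.

Therefore the answer is (C).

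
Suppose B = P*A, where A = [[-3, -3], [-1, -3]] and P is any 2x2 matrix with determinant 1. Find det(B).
6

By the multiplicative property of determinants, det(B) = det(P*A) = det(P) * det(A) = det(A),
so the determinant is invariant under multiplication by any determinant-1 matrix; we just need det(A).

det(A) = (-3)(-3) - (-3)(-1) = 9 - 3 = 6

Therefore det(B) = 1 * 6 = 6.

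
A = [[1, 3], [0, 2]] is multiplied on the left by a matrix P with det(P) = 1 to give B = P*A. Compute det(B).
2

By the multiplicative property of determinants, det(B) = det(P*A) = det(P) * det(A) = det(A),
so the determinant is invariant under multiplication by any determinant-1 matrix; we just need det(A).

det(A) = (1)(2) - (3)(0) = 2 - 0 = 2

Therefore det(B) = 1 * 2 = 2.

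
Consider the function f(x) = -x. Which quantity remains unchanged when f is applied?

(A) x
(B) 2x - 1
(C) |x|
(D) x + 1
C

For f(x) = -x:
Applying f replaces x by -x. Since |-x| = |x|, the absolute value is unchanged by f, whereas x -> -x, 2x - 1 -> -2x - 1 and x + 1 -> -x + 1 all change.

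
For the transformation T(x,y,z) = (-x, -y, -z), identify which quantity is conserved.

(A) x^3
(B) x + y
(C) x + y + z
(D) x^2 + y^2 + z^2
D

Apply T(x,y,z) = (-x, -y, -z) to each option, i.e. replace (x, y, z) by the transformed coordinates.
Substitute the transformed coordinates into each option and compare with the original:
(A) x^3  ->  (-x)^3 = -x^3   [differs from x^3: not invariant]
(B) x + y  ->  (-x) + (-y) = -x - y   [differs from x + y: not invariant]
(C) x + y + z  ->  (-x) + (-y) + (-z) = -x - y - z   [differs from x + y + z: not invariant]
(D) x^2 + y^2 + z^2  ->  (-x)^2 + (-y)^2 + (-z)^2 = x^2 + y^2 + z^2   [equals x^2 + y^2 + z^2: invariant]

Only option (D), x^2 + y^2 + z^2, is unchanged by the transformation.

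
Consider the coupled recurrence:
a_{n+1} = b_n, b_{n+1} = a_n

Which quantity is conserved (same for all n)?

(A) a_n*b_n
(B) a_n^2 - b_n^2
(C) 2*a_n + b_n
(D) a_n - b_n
A

Replace a_n by a_{n+1} = b_n and b_n by b_{n+1} = a_n in each option and simplify:
(A) a_n*b_n  ->  (b_n)*(a_n) = a_n*b_n   [conserved]
(B) a_n^2 - b_n^2  ->  (b_n)^2 - (a_n)^2 = -a_n^2 + b_n^2   [not conserved]
(C) 2*a_n + b_n  ->  2*(b_n) + (a_n) = a_n + 2*b_n   [not conserved]
(D) a_n - b_n  ->  (b_n) - (a_n) = -a_n + b_n   [not conserved]

Only (A) a_n*b_n returns to itself after one step, so it is the conserved quantity.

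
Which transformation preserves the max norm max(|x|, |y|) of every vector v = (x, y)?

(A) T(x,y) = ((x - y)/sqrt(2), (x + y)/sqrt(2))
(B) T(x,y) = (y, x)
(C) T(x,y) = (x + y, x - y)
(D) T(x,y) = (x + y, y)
B

A transformation preserves a norm if ||T(v)|| = ||v|| for every v; a single vector where the norm changes rules an option out.

(A) T(x,y) = ((x - y)/sqrt(2), (x + y)/sqrt(2)): v = (1, 0) has norm max(|1|, |0|) = 1, but T(v) = (sqrt(2)/2, sqrt(2)/2) has norm sqrt(2)/2 -- not preserved.
(B) T(x,y) = (y, x): preserves the norm -- it only permutes the coordinates and/or flips signs, which leaves max(|x|, |y|) unchanged.
(C) T(x,y) = (x + y, x - y): v = (1, 1) has norm max(|1|, |1|) = 1, but T(v) = (2, 0) has norm 2 -- not preserved.
(D) T(x,y) = (x + y, y): v = (1, 1) has norm max(|1|, |1|) = 1, but T(v) = (2, 1) has norm 2 -- not preserved.

Therefore the answer is (B).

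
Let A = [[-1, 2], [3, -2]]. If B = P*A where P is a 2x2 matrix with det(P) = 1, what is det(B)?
-4

By the multiplicative property of determinants, det(B) = det(P*A) = det(P) * det(A) = det(A),
so the determinant is invariant under multiplication by any determinant-1 matrix; we just need det(A).

det(A) = (-1)(-2) - (2)(3) = 2 - 6 = -4

Therefore det(B) = 1 * (-4) = -4.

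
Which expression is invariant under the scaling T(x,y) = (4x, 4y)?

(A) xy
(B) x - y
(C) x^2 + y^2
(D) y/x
D

Under the uniform scaling T(x,y) = (4x, 4y):
Substitute the transformed coordinates into each option and compare with the original:
(A) xy  ->  (4x)(4y) = 16xy   [differs from xy: not invariant]
(B) x - y  ->  (4x) - (4y) = 4x - 4y   [differs from x - y: not invariant]
(C) x^2 + y^2  ->  (4x)^2 + (4y)^2 = 16x^2 + 16y^2   [differs from x^2 + y^2: not invariant]
(D) y/x  ->  (4y)/(4x) = y/x   [equals y/x: invariant]

Only option (D), y/x, is unchanged by the transformation.
The common factor 4 cancels in a ratio of coordinates, while sums, products and sums of squares pick up factors of 4 or 16.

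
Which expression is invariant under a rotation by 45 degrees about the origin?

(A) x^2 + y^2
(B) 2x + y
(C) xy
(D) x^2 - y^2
A

A rotation by 45 degrees sends (x, y) to (sqrt(2)x/2 - sqrt(2)y/2, sqrt(2)x/2 + sqrt(2)y/2).
Substitute the transformed coordinates into each option and compare with the original:
(A) x^2 + y^2  ->  (sqrt(2)x/2 - sqrt(2)y/2)^2 + (sqrt(2)x/2 + sqrt(2)y/2)^2 = x^2 + y^2   [equals x^2 + y^2: invariant]
(B) 2x + y  ->  2(sqrt(2)x/2 - sqrt(2)y/2) + (sqrt(2)x/2 + sqrt(2)y/2) = 3sqrt(2)x/2 - sqrt(2)y/2   [differs from 2x + y: not invariant]
(C) xy  ->  (sqrt(2)x/2 - sqrt(2)y/2)(sqrt(2)x/2 + sqrt(2)y/2) = x^2/2 - y^2/2   [differs from xy: not invariant]
(D) x^2 - y^2  ->  (sqrt(2)x/2 - sqrt(2)y/2)^2 - (sqrt(2)x/2 + sqrt(2)y/2)^2 = -2xy   [differs from x^2 - y^2: not invariant]

Only option (A), x^2 + y^2, is unchanged by the transformation.
Geometrically, x^2 + y^2 is the squared distance from the origin, which every rotation about the origin preserves.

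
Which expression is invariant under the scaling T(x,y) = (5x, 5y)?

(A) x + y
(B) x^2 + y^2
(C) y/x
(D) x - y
C

Under the uniform scaling T(x,y) = (5x, 5y):
Substitute the transformed coordinates into each option and compare with the original:
(A) x + y  ->  (5x) + (5y) = 5x + 5y   [differs from x + y: not invariant]
(B) x^2 + y^2  ->  (5x)^2 + (5y)^2 = 25x^2 + 25y^2   [differs from x^2 + y^2: not invariant]
(C) y/x  ->  (5y)/(5x) = y/x   [equals y/x: invariant]
(D) x - y  ->  (5x) - (5y) = 5x - 5y   [differs from x - y: not invariant]

Only option (C), y/x, is unchanged by the transformation.
The common factor 5 cancels in a ratio of coordinates, while sums, products and sums of squares pick up factors of 5 or 25.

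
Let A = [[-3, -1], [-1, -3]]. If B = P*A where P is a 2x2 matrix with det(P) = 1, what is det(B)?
8

By the multiplicative property of determinants, det(B) = det(P*A) = det(P) * det(A) = det(A),
so the determinant is invariant under multiplication by any determinant-1 matrix; we just need det(A).

det(A) = (-3)(-3) - (-1)(-1) = 9 - 1 = 8

Therefore det(B) = 1 * 8 = 8.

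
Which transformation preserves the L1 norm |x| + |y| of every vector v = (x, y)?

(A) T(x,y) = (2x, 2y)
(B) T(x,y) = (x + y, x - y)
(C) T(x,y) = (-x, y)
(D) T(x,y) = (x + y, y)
C

A transformation preserves a norm if ||T(v)|| = ||v|| for every v; a single vector where the norm changes rules an option out.

(A) T(x,y) = (2x, 2y): v = (1, 0) has norm |1| + |0| = 1, but T(v) = (2, 0) has norm 2 -- not preserved.
(B) T(x,y) = (x + y, x - y): v = (1, 0) has norm |1| + |0| = 1, but T(v) = (1, 1) has norm 2 -- not preserved.
(C) T(x,y) = (-x, y): preserves the norm -- it only permutes the coordinates and/or flips signs, which leaves |x| + |y| unchanged.
(D) T(x,y) = (x + y, y): v = (0, 1) has norm |0| + |1| = 1, but T(v) = (1, 1) has norm 2 -- not preserved.

Therefore the answer is (C).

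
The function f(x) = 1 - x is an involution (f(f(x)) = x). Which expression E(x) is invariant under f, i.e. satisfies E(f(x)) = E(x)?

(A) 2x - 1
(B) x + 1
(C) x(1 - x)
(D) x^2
C

Replace x by f(x) = 1 - x in each option and simplify. As a quick numerical cross-check, also compare E(5) with E(f(5)) = E(-4).

(A) 2x - 1  ->  2(1 - x) - 1 = 1 - 2x; check: E(5) = 9 but E(-4) = -9.   [not invariant]
(B) x + 1  ->  (1 - x) + 1 = 2 - x; check: E(5) = 6 but E(-4) = -3.   [not invariant]
(C) x(1 - x)  ->  (1 - x)(1 - (1 - x)), which simplifies back to x(1 - x); check: E(5) = -20, E(-4) = -20.   [invariant]
(D) x^2  ->  (1 - x)^2 = (x - 1)^2; check: E(5) = 25 but E(-4) = 16.   [not invariant]

Only (C) is unchanged. E is symmetric under swapping x with f(x) = 1 - x, which is exactly what an involution does.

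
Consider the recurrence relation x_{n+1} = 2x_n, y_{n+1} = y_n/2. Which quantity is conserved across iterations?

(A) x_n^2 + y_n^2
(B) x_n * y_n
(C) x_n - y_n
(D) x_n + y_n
B

For the recurrence x_{n+1} = 2x_n, y_{n+1} = y_n/2:

x_{n+1} * y_{n+1} = (2x_n) * (y_n/2) = x_n * y_n
The product is conserved.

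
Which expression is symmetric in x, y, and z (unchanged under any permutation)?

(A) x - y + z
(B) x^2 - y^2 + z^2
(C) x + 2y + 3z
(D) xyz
D

A symmetric expression is unchanged when the variables are permuted; here the transformation to test is the swap (x, y) -> (y, x).
A symmetric expression must survive every permutation; the single swap x <-> y already eliminates the distractors, and the keyed expression is also unchanged by x <-> z and y <-> z (each variable enters it in exactly the same way).
Substitute the transformed coordinates into each option and compare with the original:
(A) x - y + z  ->  (y) - (x) + z = -x + y + z   [differs from x - y + z: not invariant]
(B) x^2 - y^2 + z^2  ->  (y)^2 - (x)^2 + z^2 = -x^2 + y^2 + z^2   [differs from x^2 - y^2 + z^2: not invariant]
(C) x + 2y + 3z  ->  (y) + 2(x) + 3z = 2x + y + 3z   [differs from x + 2y + 3z: not invariant]
(D) xyz  ->  (y)(x)z = xyz   [equals xyz: invariant]

Only option (D), xyz, is unchanged by the transformation.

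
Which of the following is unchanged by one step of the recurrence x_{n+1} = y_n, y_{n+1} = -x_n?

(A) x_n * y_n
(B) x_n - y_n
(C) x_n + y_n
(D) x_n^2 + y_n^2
D

For the recurrence x_{n+1} = y_n, y_{n+1} = -x_n:

x_{n+1}^2 + y_{n+1}^2 = y_n^2 + (-x_n)^2 = x_n^2 + y_n^2
The sum of squares is conserved (like energy in a harmonic oscillator).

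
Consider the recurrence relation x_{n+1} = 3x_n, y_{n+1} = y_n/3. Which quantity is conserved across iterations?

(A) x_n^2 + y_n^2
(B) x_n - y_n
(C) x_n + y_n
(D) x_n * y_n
D

For the recurrence x_{n+1} = 3x_n, y_{n+1} = y_n/3:

x_{n+1} * y_{n+1} = (3x_n) * (y_n/3) = x_n * y_n
The product is conserved.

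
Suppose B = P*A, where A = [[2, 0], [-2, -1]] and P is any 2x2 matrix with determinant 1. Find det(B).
-2

By the multiplicative property of determinants, det(B) = det(P*A) = det(P) * det(A) = det(A),
so the determinant is invariant under multiplication by any determinant-1 matrix; we just need det(A).

det(A) = (2)(-1) - (0)(-2) = -2 - 0 = -2

Therefore det(B) = 1 * (-2) = -2.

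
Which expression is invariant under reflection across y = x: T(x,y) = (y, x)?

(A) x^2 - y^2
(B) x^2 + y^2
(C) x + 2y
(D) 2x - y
B

The map is reflection across y = x: T(x,y) = (y, x).
Substitute the transformed coordinates into each option and compare with the original:
(A) x^2 - y^2  ->  (y)^2 - (x)^2 = -x^2 + y^2   [differs from x^2 - y^2: not invariant]
(B) x^2 + y^2  ->  (y)^2 + (x)^2 = x^2 + y^2   [equals x^2 + y^2: invariant]
(C) x + 2y  ->  (y) + 2(x) = 2x + y   [differs from x + 2y: not invariant]
(D) 2x - y  ->  2(y) - (x) = -x + 2y   [differs from 2x - y: not invariant]

Only option (B), x^2 + y^2, is unchanged by the transformation.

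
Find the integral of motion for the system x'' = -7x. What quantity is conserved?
E = (x')^2 + 7x^2

Multiply the equation by x':
x' * x'' = -7x * x'
The left side is d/dt[(x')^2/2] and the right side is d/dt[-7x^2/2], so
d/dt[(x')^2/2 + 7x^2/2] = 0, i.e. (x')^2/2 + 7x^2/2 = constant.
Multiplying by 2, the integral of motion is E = (x')^2 + 7x^2.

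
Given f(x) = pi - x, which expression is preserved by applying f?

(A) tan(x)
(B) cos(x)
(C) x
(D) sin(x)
D

For f(x) = pi - x:
sin(pi - x) = sin(x), so sine is invariant under this transformation.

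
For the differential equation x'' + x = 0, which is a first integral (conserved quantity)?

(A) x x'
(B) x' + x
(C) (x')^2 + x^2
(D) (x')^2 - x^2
C

A first integral I satisfies dI/dt = 0 along every solution. Differentiate each option and use the equation of motion:
(A) d/dt[x x'] = (x')^2 + x x'' = (x')^2 - x^2, not identically 0
(B) d/dt[x' + x] = x'' + x' = -x + x', not identically 0
(C) d/dt[(x')^2 + x^2] = 2x'x'' + 2x x' = 2x'(-x) + 2x x' = 0
(D) d/dt[(x')^2 - x^2] = 2x'x'' - 2x x' = -4x x', not identically 0

Only (C) has zero time-derivative. So the energy-like quantity (x')^2 + x^2 is the first integral.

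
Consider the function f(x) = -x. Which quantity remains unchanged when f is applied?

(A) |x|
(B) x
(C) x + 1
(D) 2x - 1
A

For f(x) = -x:
Applying f replaces x by -x. Since |-x| = |x|, the absolute value is unchanged by f, whereas x -> -x, 2x - 1 -> -2x - 1 and x + 1 -> -x + 1 all change.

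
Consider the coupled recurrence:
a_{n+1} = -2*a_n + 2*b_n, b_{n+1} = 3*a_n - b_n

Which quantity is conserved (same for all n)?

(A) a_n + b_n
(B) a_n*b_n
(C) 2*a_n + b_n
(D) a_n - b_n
A

Replace a_n by a_{n+1} = -2*a_n + 2*b_n and b_n by b_{n+1} = 3*a_n - b_n in each option and simplify:
(A) a_n + b_n  ->  (-2*a_n + 2*b_n) + (3*a_n - b_n) = a_n + b_n   [conserved]
(B) a_n*b_n  ->  (-2*a_n + 2*b_n)*(3*a_n - b_n) = -6*a_n^2 + 8*a_n*b_n - 2*b_n^2   [not conserved]
(C) 2*a_n + b_n  ->  2*(-2*a_n + 2*b_n) + (3*a_n - b_n) = -a_n + 3*b_n   [not conserved]
(D) a_n - b_n  ->  (-2*a_n + 2*b_n) - (3*a_n - b_n) = -5*a_n + 3*b_n   [not conserved]

Only (A) a_n + b_n returns to itself after one step, so it is the conserved quantity.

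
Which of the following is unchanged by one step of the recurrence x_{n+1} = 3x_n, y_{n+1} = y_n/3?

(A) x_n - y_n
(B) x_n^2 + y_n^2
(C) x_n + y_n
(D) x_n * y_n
D

For the recurrence x_{n+1} = 3x_n, y_{n+1} = y_n/3:

x_{n+1} * y_{n+1} = (3x_n) * (y_n/3) = x_n * y_n
The product is conserved.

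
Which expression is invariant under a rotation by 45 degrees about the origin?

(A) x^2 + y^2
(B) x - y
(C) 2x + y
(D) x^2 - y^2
A

A rotation by 45 degrees sends (x, y) to (sqrt(2)x/2 - sqrt(2)y/2, sqrt(2)x/2 + sqrt(2)y/2).
Substitute the transformed coordinates into each option and compare with the original:
(A) x^2 + y^2  ->  (sqrt(2)x/2 - sqrt(2)y/2)^2 + (sqrt(2)x/2 + sqrt(2)y/2)^2 = x^2 + y^2   [equals x^2 + y^2: invariant]
(B) x - y  ->  (sqrt(2)x/2 - sqrt(2)y/2) - (sqrt(2)x/2 + sqrt(2)y/2) = -sqrt(2)y   [differs from x - y: not invariant]
(C) 2x + y  ->  2(sqrt(2)x/2 - sqrt(2)y/2) + (sqrt(2)x/2 + sqrt(2)y/2) = 3sqrt(2)x/2 - sqrt(2)y/2   [differs from 2x + y: not invariant]
(D) x^2 - y^2  ->  (sqrt(2)x/2 - sqrt(2)y/2)^2 - (sqrt(2)x/2 + sqrt(2)y/2)^2 = -2xy   [differs from x^2 - y^2: not invariant]

Only option (A), x^2 + y^2, is unchanged by the transformation.
Geometrically, x^2 + y^2 is the squared distance from the origin, which every rotation about the origin preserves.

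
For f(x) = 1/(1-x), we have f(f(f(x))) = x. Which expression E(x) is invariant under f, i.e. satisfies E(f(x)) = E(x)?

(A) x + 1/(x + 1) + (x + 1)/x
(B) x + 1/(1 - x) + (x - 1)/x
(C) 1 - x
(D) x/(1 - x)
B

Replace x by f(x) = 1/(1 - x) in each option and simplify. As a quick numerical cross-check, also compare E(3) with E(f(3)) = E(-1/2).

(A) x + 1/(x + 1) + (x + 1)/x  ->  (1/(1 - x)) + 1/((1/(1 - x)) + 1) + ((1/(1 - x)) + 1)/(1/(1 - x)) = (-x^3 + 6x^2 - 11x + 7)/(x^2 - 3x + 2); check: E(3) = 55/12 but E(-1/2) = 1/2.   [not invariant]
(B) x + 1/(1 - x) + (x - 1)/x  ->  (1/(1 - x)) + 1/(1 - (1/(1 - x))) + ((1/(1 - x)) - 1)/(1/(1 - x)), which simplifies back to x + 1/(1 - x) + (x - 1)/x; check: E(3) = 19/6, E(-1/2) = 19/6.   [invariant]
(C) 1 - x  ->  1 - (1/(1 - x)) = x/(x - 1); check: E(3) = -2 but E(-1/2) = 3/2.   [not invariant]
(D) x/(1 - x)  ->  (1/(1 - x))/(1 - (1/(1 - x))) = -1/x; check: E(3) = -3/2 but E(-1/2) = -1/3.   [not invariant]

Only (B) is unchanged. Indeed f(f(x)) = 1/(1 - 1/(1-x)) = (1-x)/(-x) = (x-1)/x, so E(x) = x + f(x) + f(f(x)) is the sum over the whole 3-cycle; applying f just permutes the three terms cyclically (x -> f(x) -> f(f(x)) -> x), leaving the sum unchanged.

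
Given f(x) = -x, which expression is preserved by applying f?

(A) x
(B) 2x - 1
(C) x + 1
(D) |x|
D

For f(x) = -x:
Applying f replaces x by -x. Since |-x| = |x|, the absolute value is unchanged by f, whereas x -> -x, 2x - 1 -> -2x - 1 and x + 1 -> -x + 1 all change.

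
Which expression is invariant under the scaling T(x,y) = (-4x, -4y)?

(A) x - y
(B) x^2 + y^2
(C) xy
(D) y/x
D

Under the uniform scaling T(x,y) = (-4x, -4y):
Substitute the transformed coordinates into each option and compare with the original:
(A) x - y  ->  (-4x) - (-4y) = -4x + 4y   [differs from x - y: not invariant]
(B) x^2 + y^2  ->  (-4x)^2 + (-4y)^2 = 16x^2 + 16y^2   [differs from x^2 + y^2: not invariant]
(C) xy  ->  (-4x)(-4y) = 16xy   [differs from xy: not invariant]
(D) y/x  ->  (-4y)/(-4x) = y/x   [equals y/x: invariant]

Only option (D), y/x, is unchanged by the transformation.
The common factor -4 cancels in a ratio of coordinates, while sums, products and sums of squares pick up factors of -4 or 16.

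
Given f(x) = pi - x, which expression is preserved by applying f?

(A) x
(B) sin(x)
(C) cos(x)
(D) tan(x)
B

For f(x) = pi - x:
sin(pi - x) = sin(x), so sine is invariant under this transformation.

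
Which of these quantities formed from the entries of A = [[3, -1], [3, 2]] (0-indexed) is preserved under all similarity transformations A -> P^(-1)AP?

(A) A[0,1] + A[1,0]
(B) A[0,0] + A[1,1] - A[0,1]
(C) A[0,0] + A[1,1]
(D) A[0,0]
C

A[0,0] + A[1,1] is the trace of A. By the cyclic property of the trace, tr(P^(-1)AP) = tr(APP^(-1)) = tr(A), so it is the same for every matrix similar to A.

The other combinations are not similarity invariants. For example, take P = [[1, 2], [0, 1]] (det P = 1), so P^(-1) = [[1, -2], [0, 1]] and
B = P^(-1)AP = [[-3, -11], [3, 8]].
Evaluating each option on A and on B:
(A) A[0,1] + A[1,0]: 2 for A, -8 for B -> changes
(B) A[0,0] + A[1,1] - A[0,1]: 6 for A, 16 for B -> changes
(C) A[0,0] + A[1,1]: 5 for A, 5 for B -> unchanged
(D) A[0,0]: 3 for A, -3 for B -> changes

Only (C) A[0,0] + A[1,1] = 5 survives (and it does so for every P, not just this one), so it is the invariant.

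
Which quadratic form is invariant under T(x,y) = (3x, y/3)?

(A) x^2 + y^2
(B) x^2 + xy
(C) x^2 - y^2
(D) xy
D

T multiplies x by 3 and divides y by 3.
Substitute the transformed coordinates into each option and compare with the original:
(A) x^2 + y^2  ->  (3x)^2 + (y/3)^2 = 9x^2 + y^2/9   [differs from x^2 + y^2: not invariant]
(B) x^2 + xy  ->  (3x)^2 + (3x)(y/3) = 9x^2 + xy   [differs from x^2 + xy: not invariant]
(C) x^2 - y^2  ->  (3x)^2 - (y/3)^2 = 9x^2 - y^2/9   [differs from x^2 - y^2: not invariant]
(D) xy  ->  (3x)(y/3) = xy   [equals xy: invariant]

Only option (D), xy, is unchanged by the transformation.
The factors 3 and 1/3 cancel only in the pure product xy.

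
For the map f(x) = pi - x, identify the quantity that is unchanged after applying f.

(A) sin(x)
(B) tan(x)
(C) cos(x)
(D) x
A

For f(x) = pi - x:
sin(pi - x) = sin(x), so sine is invariant under this transformation.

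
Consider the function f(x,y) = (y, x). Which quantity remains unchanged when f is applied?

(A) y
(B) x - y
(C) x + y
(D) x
C

For f(x,y) = (y, x):
After applying f: x' = y, y' = x. So x' + y' = y + x = x + y.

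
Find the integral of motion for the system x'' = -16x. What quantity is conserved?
E = (x')^2 + 16x^2

Multiply the equation by x':
x' * x'' = -16x * x'
The left side is d/dt[(x')^2/2] and the right side is d/dt[-16x^2/2], so
d/dt[(x')^2/2 + 16x^2/2] = 0, i.e. (x')^2/2 + 16x^2/2 = constant.
Multiplying by 2, the integral of motion is E = (x')^2 + 16x^2.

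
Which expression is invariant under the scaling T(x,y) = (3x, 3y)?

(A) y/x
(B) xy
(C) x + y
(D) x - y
A

Under the uniform scaling T(x,y) = (3x, 3y):
Substitute the transformed coordinates into each option and compare with the original:
(A) y/x  ->  (3y)/(3x) = y/x   [equals y/x: invariant]
(B) xy  ->  (3x)(3y) = 9xy   [differs from xy: not invariant]
(C) x + y  ->  (3x) + (3y) = 3x + 3y   [differs from x + y: not invariant]
(D) x - y  ->  (3x) - (3y) = 3x - 3y   [differs from x - y: not invariant]

Only option (A), y/x, is unchanged by the transformation.
The common factor 3 cancels in a ratio of coordinates, while sums, products and sums of squares pick up factors of 3 or 9.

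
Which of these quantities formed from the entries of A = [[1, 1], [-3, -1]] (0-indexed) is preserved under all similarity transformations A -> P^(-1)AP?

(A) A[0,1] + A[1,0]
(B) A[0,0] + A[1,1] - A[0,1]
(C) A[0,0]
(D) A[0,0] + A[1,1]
D

A[0,0] + A[1,1] is the trace of A. By the cyclic property of the trace, tr(P^(-1)AP) = tr(APP^(-1)) = tr(A), so it is the same for every matrix similar to A.

The other combinations are not similarity invariants. For example, take P = [[1, 2], [0, 1]] (det P = 1), so P^(-1) = [[1, -2], [0, 1]] and
B = P^(-1)AP = [[7, 17], [-3, -7]].
Evaluating each option on A and on B:
(A) A[0,1] + A[1,0]: -2 for A, 14 for B -> changes
(B) A[0,0] + A[1,1] - A[0,1]: -1 for A, -17 for B -> changes
(C) A[0,0]: 1 for A, 7 for B -> changes
(D) A[0,0] + A[1,1]: 0 for A, 0 for B -> unchanged

Only (D) A[0,0] + A[1,1] = 0 survives (and it does so for every P, not just this one), so it is the invariant.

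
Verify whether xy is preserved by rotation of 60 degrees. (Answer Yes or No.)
No

Applying rotation by 60 degrees: x' = x*cos(60 degrees) - y*sin(60 degrees) = x/2 - sqrt(3)y/2, y' = x*sin(60 degrees) + y*cos(60 degrees) = sqrt(3)x/2 + y/2

Substituting into xy:
(x/2 - sqrt(3)y/2)(sqrt(3)x/2 + y/2)
= sqrt(3)x^2/4 - xy/2 - sqrt(3)y^2/4

This differs from the original expression xy, so it is NOT invariant.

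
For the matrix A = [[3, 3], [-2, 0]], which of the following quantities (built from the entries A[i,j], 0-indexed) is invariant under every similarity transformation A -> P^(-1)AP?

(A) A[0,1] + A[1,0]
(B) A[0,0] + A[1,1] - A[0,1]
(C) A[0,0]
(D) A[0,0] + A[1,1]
D

A[0,0] + A[1,1] is the trace of A. By the cyclic property of the trace, tr(P^(-1)AP) = tr(APP^(-1)) = tr(A), so it is the same for every matrix similar to A.

The other combinations are not similarity invariants. For example, take P = [[1, 1], [0, 1]] (det P = 1), so P^(-1) = [[1, -1], [0, 1]] and
B = P^(-1)AP = [[5, 8], [-2, -2]].
Evaluating each option on A and on B:
(A) A[0,1] + A[1,0]: 1 for A, 6 for B -> changes
(B) A[0,0] + A[1,1] - A[0,1]: 0 for A, -5 for B -> changes
(C) A[0,0]: 3 for A, 5 for B -> changes
(D) A[0,0] + A[1,1]: 3 for A, 3 for B -> unchanged

Only (D) A[0,0] + A[1,1] = 3 survives (and it does so for every P, not just this one), so it is the invariant.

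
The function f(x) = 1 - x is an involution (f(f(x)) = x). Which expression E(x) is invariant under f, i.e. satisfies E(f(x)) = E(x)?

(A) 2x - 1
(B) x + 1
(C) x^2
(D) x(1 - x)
D

Replace x by f(x) = 1 - x in each option and simplify. As a quick numerical cross-check, also compare E(3) with E(f(3)) = E(-2).

(A) 2x - 1  ->  2(1 - x) - 1 = 1 - 2x; check: E(3) = 5 but E(-2) = -5.   [not invariant]
(B) x + 1  ->  (1 - x) + 1 = 2 - x; check: E(3) = 4 but E(-2) = -1.   [not invariant]
(C) x^2  ->  (1 - x)^2 = (x - 1)^2; check: E(3) = 9 but E(-2) = 4.   [not invariant]
(D) x(1 - x)  ->  (1 - x)(1 - (1 - x)), which simplifies back to x(1 - x); check: E(3) = -6, E(-2) = -6.   [invariant]

Only (D) is unchanged. E is symmetric under swapping x with f(x) = 1 - x, which is exactly what an involution does.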